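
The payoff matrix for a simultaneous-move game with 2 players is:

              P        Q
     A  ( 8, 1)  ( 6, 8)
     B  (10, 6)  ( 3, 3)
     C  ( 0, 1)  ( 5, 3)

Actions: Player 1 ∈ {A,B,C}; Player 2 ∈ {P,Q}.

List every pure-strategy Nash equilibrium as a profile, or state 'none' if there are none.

PSNE = {(A,Q), (B,P)}

(A,P): not NE [P1→B gives 10>8; P2→Q gives 8>1]
(A,Q): NE
(B,P): NE
(B,Q): not NE [P1→A gives 6>3; P2→P gives 6>3]
(C,P): not NE [P1→B gives 10>0; P2→Q gives 3>1]
(C,Q): not NE [P1→A gives 6>5]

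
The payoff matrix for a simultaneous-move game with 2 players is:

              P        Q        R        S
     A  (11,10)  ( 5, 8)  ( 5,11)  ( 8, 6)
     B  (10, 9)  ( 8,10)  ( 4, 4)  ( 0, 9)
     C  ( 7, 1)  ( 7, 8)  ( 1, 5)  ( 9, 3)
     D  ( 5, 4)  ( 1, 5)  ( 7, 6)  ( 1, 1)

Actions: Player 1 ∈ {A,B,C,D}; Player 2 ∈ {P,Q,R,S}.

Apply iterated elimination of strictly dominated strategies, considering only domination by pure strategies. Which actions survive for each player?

P2 drop S (Q beats it: A:8>6 B:10>9 C:8>3 D:5>1)
P1 drop C (B beats it: P:10>7 Q:8>7 R:4>1)
P1→{A,B,D} P2→{P,Q,R}

Remaining: P1:{A,B,D} P2:{P,Q,R}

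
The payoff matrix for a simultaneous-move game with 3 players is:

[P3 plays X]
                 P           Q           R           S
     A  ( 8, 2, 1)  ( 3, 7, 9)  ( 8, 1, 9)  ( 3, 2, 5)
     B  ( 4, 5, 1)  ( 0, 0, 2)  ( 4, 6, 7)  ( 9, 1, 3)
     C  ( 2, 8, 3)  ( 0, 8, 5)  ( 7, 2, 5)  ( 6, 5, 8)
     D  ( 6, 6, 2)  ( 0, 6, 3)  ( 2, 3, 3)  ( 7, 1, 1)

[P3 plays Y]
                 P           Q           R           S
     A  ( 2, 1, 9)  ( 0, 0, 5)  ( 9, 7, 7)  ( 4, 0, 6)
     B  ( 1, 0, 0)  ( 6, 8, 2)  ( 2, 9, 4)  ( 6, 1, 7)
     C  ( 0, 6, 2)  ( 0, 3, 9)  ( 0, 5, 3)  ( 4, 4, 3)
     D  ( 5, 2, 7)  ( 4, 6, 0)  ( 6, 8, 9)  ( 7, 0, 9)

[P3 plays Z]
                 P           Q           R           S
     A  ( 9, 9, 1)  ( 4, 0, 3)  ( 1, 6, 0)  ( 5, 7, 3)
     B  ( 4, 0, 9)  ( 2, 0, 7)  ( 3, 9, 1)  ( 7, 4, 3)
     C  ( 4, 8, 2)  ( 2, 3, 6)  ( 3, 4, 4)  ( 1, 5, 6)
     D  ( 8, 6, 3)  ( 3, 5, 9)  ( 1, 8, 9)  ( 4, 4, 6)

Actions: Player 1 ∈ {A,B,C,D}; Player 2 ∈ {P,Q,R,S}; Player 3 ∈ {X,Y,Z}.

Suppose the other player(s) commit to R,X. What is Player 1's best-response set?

u_1(A vs R,X) = 8
u_1(B vs R,X) = 4
u_1(C vs R,X) = 7
u_1(D vs R,X) = 2
max payoff 8 at {A}

BR_1 = {A}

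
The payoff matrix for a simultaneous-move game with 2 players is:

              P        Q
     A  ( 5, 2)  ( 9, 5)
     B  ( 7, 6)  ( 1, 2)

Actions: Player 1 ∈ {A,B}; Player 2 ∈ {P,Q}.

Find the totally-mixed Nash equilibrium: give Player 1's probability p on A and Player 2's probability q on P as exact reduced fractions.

P1 mixes 4/7 on A; P2 mixes 4/5 on P

P1 indiff ⇒ q·5+(1-q)·9 = q·7+(1-q)·1 ⇒ q(-2) = (1-q)(-8) ⇒ q = 4/5
P2 indiff ⇒ p·2+(1-p)·6 = p·5+(1-p)·2 ⇒ p(-3) = (1-p)(-4) ⇒ p = 4/7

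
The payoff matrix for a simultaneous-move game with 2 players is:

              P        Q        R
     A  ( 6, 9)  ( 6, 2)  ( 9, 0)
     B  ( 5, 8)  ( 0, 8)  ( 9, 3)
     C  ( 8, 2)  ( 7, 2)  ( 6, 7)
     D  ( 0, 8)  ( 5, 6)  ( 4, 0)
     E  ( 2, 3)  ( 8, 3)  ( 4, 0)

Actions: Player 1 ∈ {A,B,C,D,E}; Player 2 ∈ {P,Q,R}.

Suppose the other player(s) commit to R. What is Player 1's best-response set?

argmax u_1 = {A,B}

u_1(A vs R) = 9
u_1(B vs R) = 9
u_1(C vs R) = 6
u_1(D vs R) = 4
u_1(E vs R) = 4
max payoff 9 at {A,B}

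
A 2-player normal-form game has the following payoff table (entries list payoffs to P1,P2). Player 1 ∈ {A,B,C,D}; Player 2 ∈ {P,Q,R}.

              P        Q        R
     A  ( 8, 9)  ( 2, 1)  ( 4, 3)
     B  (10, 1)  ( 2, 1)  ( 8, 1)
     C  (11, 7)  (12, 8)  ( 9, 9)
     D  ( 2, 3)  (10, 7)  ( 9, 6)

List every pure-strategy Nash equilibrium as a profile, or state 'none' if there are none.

(A,P): not NE [P1→C gives 11>8]
(A,Q): not NE [P1→C gives 12>2; P2→P gives 9>1]
(A,R): not NE [P1→D gives 9>4; P2→P gives 9>3]
(B,P): not NE [P1→C gives 11>10]
(B,Q): not NE [P1→C gives 12>2]
(B,R): not NE [P1→D gives 9>8]
(C,P): not NE [P2→R gives 9>7]
(C,Q): not NE [P2→R gives 9>8]
(C,R): NE
(D,P): not NE [P1→C gives 11>2; P2→Q gives 7>3]
(D,Q): not NE [P1→C gives 12>10]
(D,R): not NE [P2→Q gives 7>6]

NE set: (C,R)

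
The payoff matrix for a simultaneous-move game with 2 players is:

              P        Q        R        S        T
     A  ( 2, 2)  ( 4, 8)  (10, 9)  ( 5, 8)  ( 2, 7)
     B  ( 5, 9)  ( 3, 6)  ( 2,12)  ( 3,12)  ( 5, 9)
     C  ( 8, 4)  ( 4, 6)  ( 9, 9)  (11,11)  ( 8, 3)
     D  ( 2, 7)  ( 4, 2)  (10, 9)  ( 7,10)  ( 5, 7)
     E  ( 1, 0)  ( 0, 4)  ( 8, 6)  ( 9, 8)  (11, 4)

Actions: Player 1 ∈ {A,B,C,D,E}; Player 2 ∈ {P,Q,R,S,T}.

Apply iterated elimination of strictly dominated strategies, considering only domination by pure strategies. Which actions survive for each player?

P1 drop B (C beats it: P:8>5 Q:4>3 R:9>2 S:11>3 T:8>5)
P2 drop P (R beats it: A:9>2 C:9>4 D:9>7 E:6>0)
P2 drop Q (R beats it: A:9>8 C:9>6 D:9>2 E:6>4)
P2 drop T (R beats it: A:9>7 C:9>3 D:9>7 E:6>4)
P1 drop E (C beats it: R:9>8 S:11>9)
P1→{A,C,D} P2→{R,S}

IESDS → P1:{A,C,D} P2:{R,S}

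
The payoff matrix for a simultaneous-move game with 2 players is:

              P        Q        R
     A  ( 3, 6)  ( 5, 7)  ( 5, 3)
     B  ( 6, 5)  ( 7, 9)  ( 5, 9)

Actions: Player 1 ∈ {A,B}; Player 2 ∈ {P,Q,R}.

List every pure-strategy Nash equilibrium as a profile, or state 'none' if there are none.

(A,P): not NE [P1→B gives 6>3; P2→Q gives 7>6]
(A,Q): not NE [P1→B gives 7>5]
(A,R): not NE [P2→Q gives 7>3]
(B,P): not NE [P2→R gives 9>5]
(B,Q): NE
(B,R): NE

NE set: (B,Q), (B,R)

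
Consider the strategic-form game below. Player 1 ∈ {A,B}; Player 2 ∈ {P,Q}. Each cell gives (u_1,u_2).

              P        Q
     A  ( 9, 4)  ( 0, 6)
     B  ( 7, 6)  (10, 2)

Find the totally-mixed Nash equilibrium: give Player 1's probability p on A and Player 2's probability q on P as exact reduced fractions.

P1 indiff ⇒ q·9+(1-q)·0 = q·7+(1-q)·10 ⇒ q(2) = (1-q)(10) ⇒ q = 5/6
P2 indiff ⇒ p·4+(1-p)·6 = p·6+(1-p)·2 ⇒ p(-2) = (1-p)(-4) ⇒ p = 2/3

p=2/3, q=5/6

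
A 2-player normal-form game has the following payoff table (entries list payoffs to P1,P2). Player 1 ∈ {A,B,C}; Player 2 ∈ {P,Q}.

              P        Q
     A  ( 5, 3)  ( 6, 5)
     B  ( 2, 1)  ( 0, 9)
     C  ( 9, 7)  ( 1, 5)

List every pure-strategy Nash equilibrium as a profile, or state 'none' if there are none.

Nash profiles: (A,Q), (C,P)

(A,P): not NE [P1→C gives 9>5; P2→Q gives 5>3]
(A,Q): NE
(B,P): not NE [P1→C gives 9>2; P2→Q gives 9>1]
(B,Q): not NE [P1→A gives 6>0]
(C,P): NE
(C,Q): not NE [P1→A gives 6>1; P2→P gives 7>5]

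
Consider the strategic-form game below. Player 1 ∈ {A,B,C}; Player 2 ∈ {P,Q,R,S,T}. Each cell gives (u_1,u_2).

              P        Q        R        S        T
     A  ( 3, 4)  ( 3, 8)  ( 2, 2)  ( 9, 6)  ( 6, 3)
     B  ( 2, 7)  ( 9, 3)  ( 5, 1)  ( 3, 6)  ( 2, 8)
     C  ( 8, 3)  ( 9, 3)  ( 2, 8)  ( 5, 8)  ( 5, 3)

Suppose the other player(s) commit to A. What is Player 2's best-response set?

u_2(P vs A) = 4
u_2(Q vs A) = 8
u_2(R vs A) = 2
u_2(S vs A) = 6
u_2(T vs A) = 3
max payoff 8 at {Q}

BR_2 = {Q}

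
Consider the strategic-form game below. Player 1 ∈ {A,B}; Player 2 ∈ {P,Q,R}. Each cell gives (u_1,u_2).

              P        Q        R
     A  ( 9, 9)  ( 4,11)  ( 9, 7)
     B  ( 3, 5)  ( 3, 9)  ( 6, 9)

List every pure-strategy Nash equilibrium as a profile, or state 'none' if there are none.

(A,P): not NE [P2→Q gives 11>9]
(A,Q): NE
(A,R): not NE [P2→Q gives 11>7]
(B,P): not NE [P1→A gives 9>3; P2→R gives 9>5]
(B,Q): not NE [P1→A gives 4>3]
(B,R): not NE [P1→A gives 9>6]

NE set: (A,Q)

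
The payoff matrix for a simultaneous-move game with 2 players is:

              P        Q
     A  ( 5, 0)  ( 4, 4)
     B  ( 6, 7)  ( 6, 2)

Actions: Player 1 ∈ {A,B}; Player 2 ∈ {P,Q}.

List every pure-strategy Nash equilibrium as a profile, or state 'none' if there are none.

Nash profiles: (B,P)

(A,P): not NE [P1→B gives 6>5; P2→Q gives 4>0]
(A,Q): not NE [P1→B gives 6>4]
(B,P): NE
(B,Q): not NE [P2→P gives 7>2]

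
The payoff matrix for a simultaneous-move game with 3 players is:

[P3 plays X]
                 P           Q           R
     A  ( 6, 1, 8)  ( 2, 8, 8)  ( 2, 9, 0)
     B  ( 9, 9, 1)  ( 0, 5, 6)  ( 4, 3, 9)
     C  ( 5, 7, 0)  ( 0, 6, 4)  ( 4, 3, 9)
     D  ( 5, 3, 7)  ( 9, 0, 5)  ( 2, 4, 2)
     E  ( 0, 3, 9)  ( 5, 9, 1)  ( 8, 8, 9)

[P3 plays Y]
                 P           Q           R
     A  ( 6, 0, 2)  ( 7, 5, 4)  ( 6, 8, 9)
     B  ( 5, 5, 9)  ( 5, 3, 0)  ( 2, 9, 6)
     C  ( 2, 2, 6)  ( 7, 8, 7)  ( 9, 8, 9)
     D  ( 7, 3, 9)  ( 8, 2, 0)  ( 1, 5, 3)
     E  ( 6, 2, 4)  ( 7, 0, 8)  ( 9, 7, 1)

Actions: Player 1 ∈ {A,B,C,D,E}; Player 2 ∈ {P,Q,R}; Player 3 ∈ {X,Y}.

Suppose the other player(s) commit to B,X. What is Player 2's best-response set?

u_2(P vs B,X) = 9
u_2(Q vs B,X) = 5
u_2(R vs B,X) = 3
max payoff 9 at {P}

BR_2 = {P}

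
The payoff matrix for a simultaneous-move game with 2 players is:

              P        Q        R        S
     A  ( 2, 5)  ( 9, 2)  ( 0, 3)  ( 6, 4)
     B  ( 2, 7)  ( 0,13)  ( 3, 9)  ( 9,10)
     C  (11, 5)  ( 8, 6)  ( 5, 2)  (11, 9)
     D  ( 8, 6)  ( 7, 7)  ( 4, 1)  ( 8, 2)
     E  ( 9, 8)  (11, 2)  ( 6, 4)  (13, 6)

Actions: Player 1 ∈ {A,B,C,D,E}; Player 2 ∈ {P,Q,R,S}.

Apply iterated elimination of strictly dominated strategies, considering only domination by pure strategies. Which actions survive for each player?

IESDS → P1:{C,E} P2:{P,S}

P1 drop A (E beats it: P:9>2 Q:11>9 R:6>0 S:13>6)
P1 drop B (C beats it: P:11>2 Q:8>0 R:5>3 S:11>9)
P1 drop D (C beats it: P:11>8 Q:8>7 R:5>4 S:11>8)
P2 drop Q (S beats it: C:9>6 E:6>2)
P2 drop R (P beats it: C:5>2 E:8>4)
P1→{C,E} P2→{P,S}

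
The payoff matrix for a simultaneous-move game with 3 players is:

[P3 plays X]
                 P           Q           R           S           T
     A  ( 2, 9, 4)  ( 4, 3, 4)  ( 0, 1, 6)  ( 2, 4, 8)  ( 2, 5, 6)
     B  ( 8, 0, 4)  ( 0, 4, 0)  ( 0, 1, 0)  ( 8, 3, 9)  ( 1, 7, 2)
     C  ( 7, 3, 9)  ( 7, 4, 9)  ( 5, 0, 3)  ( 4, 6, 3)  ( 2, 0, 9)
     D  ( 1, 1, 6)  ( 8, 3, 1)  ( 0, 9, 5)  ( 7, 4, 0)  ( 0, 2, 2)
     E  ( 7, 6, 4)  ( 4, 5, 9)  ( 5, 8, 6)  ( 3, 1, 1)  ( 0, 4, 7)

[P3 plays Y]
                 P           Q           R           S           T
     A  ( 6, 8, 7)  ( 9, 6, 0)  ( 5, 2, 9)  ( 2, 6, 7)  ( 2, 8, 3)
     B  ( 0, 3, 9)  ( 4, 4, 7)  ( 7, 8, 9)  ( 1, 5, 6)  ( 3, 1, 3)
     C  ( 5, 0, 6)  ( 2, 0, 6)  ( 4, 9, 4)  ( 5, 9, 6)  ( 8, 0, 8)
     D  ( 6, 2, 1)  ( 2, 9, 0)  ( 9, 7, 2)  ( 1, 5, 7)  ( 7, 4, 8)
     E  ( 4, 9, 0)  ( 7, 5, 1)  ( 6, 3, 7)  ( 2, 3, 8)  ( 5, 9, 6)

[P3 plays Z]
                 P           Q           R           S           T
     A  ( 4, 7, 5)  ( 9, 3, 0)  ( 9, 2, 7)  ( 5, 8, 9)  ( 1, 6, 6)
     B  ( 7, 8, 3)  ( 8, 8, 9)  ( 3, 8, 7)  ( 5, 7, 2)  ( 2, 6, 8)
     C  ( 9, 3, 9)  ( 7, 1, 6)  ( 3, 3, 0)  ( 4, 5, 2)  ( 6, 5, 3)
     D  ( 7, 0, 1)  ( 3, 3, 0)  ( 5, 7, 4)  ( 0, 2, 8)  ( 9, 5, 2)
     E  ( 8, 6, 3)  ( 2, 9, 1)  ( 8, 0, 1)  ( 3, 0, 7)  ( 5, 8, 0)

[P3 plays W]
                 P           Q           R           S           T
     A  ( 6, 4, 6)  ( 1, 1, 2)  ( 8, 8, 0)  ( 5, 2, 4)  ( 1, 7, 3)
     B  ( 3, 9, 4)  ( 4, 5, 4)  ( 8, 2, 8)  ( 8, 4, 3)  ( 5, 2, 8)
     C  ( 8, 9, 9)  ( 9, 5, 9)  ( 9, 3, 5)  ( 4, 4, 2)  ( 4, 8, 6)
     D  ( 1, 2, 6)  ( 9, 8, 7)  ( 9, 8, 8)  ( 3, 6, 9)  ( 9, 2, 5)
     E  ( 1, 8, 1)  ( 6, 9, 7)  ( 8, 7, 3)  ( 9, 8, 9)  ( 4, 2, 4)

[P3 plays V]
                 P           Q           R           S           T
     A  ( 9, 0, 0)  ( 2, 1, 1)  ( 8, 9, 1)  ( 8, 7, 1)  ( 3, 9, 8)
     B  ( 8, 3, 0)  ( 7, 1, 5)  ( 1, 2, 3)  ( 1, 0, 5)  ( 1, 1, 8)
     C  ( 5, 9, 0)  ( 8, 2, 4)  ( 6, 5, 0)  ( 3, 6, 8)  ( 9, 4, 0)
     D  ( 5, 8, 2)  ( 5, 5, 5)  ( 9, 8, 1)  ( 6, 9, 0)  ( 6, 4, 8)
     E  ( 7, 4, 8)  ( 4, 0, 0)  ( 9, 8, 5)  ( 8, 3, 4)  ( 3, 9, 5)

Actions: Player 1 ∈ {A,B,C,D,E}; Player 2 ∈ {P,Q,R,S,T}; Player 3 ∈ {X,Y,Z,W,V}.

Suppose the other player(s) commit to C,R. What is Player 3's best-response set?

u_3(X vs C,R) = 3
u_3(Y vs C,R) = 4
u_3(Z vs C,R) = 0
u_3(W vs C,R) = 5
u_3(V vs C,R) = 0
max payoff 5 at {W}

argmax u_3 = {W}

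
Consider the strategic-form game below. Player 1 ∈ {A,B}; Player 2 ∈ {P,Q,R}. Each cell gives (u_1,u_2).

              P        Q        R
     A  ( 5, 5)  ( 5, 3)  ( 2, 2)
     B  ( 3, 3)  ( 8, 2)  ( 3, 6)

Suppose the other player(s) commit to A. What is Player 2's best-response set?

u_2(P vs A) = 5
u_2(Q vs A) = 3
u_2(R vs A) = 2
max payoff 5 at {P}

BR_2 = {P}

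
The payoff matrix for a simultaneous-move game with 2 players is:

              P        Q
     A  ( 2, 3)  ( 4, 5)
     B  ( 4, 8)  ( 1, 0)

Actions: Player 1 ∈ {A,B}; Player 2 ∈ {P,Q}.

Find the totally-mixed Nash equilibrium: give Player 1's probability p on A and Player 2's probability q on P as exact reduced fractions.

P1 indiff ⇒ q·2+(1-q)·4 = q·4+(1-q)·1 ⇒ q(-2) = (1-q)(-3) ⇒ q = 3/5
P2 indiff ⇒ p·3+(1-p)·8 = p·5+(1-p)·0 ⇒ p(-2) = (1-p)(-8) ⇒ p = 4/5

P1 mixes 4/5 on A; P2 mixes 3/5 on P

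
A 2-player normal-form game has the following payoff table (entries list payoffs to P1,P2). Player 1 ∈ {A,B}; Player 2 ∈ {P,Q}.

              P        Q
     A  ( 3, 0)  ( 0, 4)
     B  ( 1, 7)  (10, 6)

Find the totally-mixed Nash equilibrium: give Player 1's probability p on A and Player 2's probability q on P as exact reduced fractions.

P1 indiff ⇒ q·3+(1-q)·0 = q·1+(1-q)·10 ⇒ q(2) = (1-q)(10) ⇒ q = 5/6
P2 indiff ⇒ p·0+(1-p)·7 = p·4+(1-p)·6 ⇒ p(-4) = (1-p)(-1) ⇒ p = 1/5

(p,q) = (1/5, 5/6)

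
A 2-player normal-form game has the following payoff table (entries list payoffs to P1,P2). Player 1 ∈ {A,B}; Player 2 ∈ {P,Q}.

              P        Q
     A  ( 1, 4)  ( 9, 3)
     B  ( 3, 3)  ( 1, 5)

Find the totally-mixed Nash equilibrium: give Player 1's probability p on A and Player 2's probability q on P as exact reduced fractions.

(p,q) = (2/3, 4/5)

P1 indiff ⇒ q·1+(1-q)·9 = q·3+(1-q)·1 ⇒ q(-2) = (1-q)(-8) ⇒ q = 4/5
P2 indiff ⇒ p·4+(1-p)·3 = p·3+(1-p)·5 ⇒ p(1) = (1-p)(2) ⇒ p = 2/3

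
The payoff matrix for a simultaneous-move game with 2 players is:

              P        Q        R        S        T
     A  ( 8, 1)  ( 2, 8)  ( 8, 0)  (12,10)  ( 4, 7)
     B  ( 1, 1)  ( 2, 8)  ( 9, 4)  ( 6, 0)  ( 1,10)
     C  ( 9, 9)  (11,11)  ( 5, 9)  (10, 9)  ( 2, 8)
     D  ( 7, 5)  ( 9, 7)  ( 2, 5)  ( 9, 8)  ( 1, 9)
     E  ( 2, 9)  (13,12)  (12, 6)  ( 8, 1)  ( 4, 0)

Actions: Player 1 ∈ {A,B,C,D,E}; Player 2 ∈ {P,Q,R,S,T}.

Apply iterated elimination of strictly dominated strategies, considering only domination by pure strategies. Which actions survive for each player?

P1 drop B (E beats it: P:2>1 Q:13>2 R:12>9 S:8>6 T:4>1)
P1 drop D (C beats it: P:9>7 Q:11>9 R:5>2 S:10>9 T:2>1)
P2 drop P (Q beats it: A:8>1 C:11>9 E:12>9)
P2 drop R (Q beats it: A:8>0 C:11>9 E:12>6)
P2 drop T (Q beats it: A:8>7 C:11>8 E:12>0)
P1→{A,C,E} P2→{Q,S}

IESDS → P1:{A,C,E} P2:{Q,S}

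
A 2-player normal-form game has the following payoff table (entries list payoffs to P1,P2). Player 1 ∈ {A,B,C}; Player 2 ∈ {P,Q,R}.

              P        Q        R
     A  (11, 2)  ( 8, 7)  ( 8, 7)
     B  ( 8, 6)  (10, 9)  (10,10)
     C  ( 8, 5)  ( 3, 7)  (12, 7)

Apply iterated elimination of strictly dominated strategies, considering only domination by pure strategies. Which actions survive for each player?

Remaining: P1:{B,C} P2:{Q,R}

P2 drop P (Q beats it: A:7>2 B:9>6 C:7>5)
P1 drop A (B beats it: Q:10>8 R:10>8)
P1→{B,C} P2→{Q,R}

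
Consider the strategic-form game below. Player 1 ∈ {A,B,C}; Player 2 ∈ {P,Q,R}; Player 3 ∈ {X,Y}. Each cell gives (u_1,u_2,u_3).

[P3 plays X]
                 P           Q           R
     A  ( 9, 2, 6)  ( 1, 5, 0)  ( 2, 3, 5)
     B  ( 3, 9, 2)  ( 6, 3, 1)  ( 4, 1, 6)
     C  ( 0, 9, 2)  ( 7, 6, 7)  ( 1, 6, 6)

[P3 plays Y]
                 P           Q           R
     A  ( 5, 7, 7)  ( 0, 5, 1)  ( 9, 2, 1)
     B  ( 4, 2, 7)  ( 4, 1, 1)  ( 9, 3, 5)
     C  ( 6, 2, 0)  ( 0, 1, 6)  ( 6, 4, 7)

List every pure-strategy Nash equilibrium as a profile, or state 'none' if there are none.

No pure NE.

(A,P,X): not NE [P2→Q gives 5>2; P3→Y gives 7>6]
(A,P,Y): not NE [P1→C gives 6>5]
(A,Q,X): not NE [P1→C gives 7>1; P3→Y gives 1>0]
(A,Q,Y): not NE [P1→B gives 4>0; P2→P gives 7>5]
(A,R,X): not NE [P1→B gives 4>2; P2→Q gives 5>3]
(A,R,Y): not NE [P2→P gives 7>2; P3→X gives 5>1]
(B,P,X): not NE [P1→A gives 9>3; P3→Y gives 7>2]
(B,P,Y): not NE [P1→C gives 6>4; P2→R gives 3>2]
(B,Q,X): not NE [P1→C gives 7>6; P2→P gives 9>3]
(B,Q,Y): not NE [P2→R gives 3>1]
(B,R,X): not NE [P2→P gives 9>1]
(B,R,Y): not NE [P3→X gives 6>5]
(C,P,X): not NE [P1→A gives 9>0]
(C,P,Y): not NE [P2→R gives 4>2; P3→X gives 2>0]
(C,Q,X): not NE [P2→P gives 9>6]
(C,Q,Y): not NE [P1→B gives 4>0; P2→R gives 4>1; P3→X gives 7>6]
(C,R,X): not NE [P1→B gives 4>1; P2→P gives 9>6; P3→Y gives 7>6]
(C,R,Y): not NE [P1→B gives 9>6]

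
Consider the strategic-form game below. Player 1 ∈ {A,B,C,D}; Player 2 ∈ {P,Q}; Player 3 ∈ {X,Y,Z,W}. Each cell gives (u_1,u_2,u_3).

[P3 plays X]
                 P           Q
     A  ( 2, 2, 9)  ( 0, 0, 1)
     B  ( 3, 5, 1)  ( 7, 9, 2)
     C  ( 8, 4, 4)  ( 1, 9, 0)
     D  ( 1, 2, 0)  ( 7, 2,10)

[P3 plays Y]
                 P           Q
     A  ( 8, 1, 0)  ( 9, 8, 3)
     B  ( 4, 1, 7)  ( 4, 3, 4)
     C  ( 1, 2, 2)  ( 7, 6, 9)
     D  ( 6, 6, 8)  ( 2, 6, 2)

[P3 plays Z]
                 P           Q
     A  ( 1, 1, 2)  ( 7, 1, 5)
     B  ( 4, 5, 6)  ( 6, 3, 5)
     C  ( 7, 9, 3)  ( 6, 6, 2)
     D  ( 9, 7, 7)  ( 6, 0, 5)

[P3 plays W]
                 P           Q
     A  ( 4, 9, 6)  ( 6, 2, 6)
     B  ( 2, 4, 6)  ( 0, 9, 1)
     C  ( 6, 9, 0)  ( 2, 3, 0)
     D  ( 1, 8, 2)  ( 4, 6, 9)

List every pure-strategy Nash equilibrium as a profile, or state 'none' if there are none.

NE set: (D,Q,X)

(A,P,X): not NE [P1→C gives 8>2]
(A,P,Y): not NE [P2→Q gives 8>1; P3→X gives 9>0]
(A,P,Z): not NE [P1→D gives 9>1; P3→X gives 9>2]
(A,P,W): not NE [P1→C gives 6>4; P3→X gives 9>6]
(A,Q,X): not NE [P1→D gives 7>0; P2→P gives 2>0; P3→W gives 6>1]
(A,Q,Y): not NE [P3→W gives 6>3]
(A,Q,Z): not NE [P3→W gives 6>5]
(A,Q,W): not NE [P2→P gives 9>2]
(B,P,X): not NE [P1→C gives 8>3; P2→Q gives 9>5; P3→Y gives 7>1]
(B,P,Y): not NE [P1→A gives 8>4; P2→Q gives 3>1]
(B,P,Z): not NE [P1→D gives 9>4; P3→Y gives 7>6]
(B,P,W): not NE [P1→C gives 6>2; P2→Q gives 9>4; P3→Y gives 7>6]
(B,Q,X): not NE [P3→Z gives 5>2]
(B,Q,Y): not NE [P1→A gives 9>4; P3→Z gives 5>4]
(B,Q,Z): not NE [P1→A gives 7>6; P2→P gives 5>3]
(B,Q,W): not NE [P1→A gives 6>0; P3→Z gives 5>1]
(C,P,X): not NE [P2→Q gives 9>4]
(C,P,Y): not NE [P1→A gives 8>1; P2→Q gives 6>2; P3→X gives 4>2]
(C,P,Z): not NE [P1→D gives 9>7; P3→X gives 4>3]
(C,P,W): not NE [P3→X gives 4>0]
(C,Q,X): not NE [P1→D gives 7>1; P3→Y gives 9>0]
(C,Q,Y): not NE [P1→A gives 9>7]
(C,Q,Z): not NE [P1→A gives 7>6; P2→P gives 9>6; P3→Y gives 9>2]
(C,Q,W): not NE [P1→A gives 6>2; P2→P gives 9>3; P3→Y gives 9>0]
(D,P,X): not NE [P1→C gives 8>1; P3→Y gives 8>0]
(D,P,Y): not NE [P1→A gives 8>6]
(D,P,Z): not NE [P3→Y gives 8>7]
(D,P,W): not NE [P1→C gives 6>1; P3→Y gives 8>2]
(D,Q,X): NE
(D,Q,Y): not NE [P1→A gives 9>2; P3→X gives 10>2]
(D,Q,Z): not NE [P1→A gives 7>6; P2→P gives 7>0; P3→X gives 10>5]
(D,Q,W): not NE [P1→A gives 6>4; P2→P gives 8>6; P3→X gives 10>9]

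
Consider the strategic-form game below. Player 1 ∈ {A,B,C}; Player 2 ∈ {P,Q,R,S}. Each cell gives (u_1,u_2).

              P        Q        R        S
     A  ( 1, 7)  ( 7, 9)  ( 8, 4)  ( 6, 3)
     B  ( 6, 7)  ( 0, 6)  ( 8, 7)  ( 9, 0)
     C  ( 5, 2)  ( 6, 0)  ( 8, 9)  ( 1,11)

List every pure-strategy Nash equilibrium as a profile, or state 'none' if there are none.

(A,P): not NE [P1→B gives 6>1; P2→Q gives 9>7]
(A,Q): NE
(A,R): not NE [P2→Q gives 9>4]
(A,S): not NE [P1→B gives 9>6; P2→Q gives 9>3]
(B,P): NE
(B,Q): not NE [P1→A gives 7>0; P2→R gives 7>6]
(B,R): NE
(B,S): not NE [P2→R gives 7>0]
(C,P): not NE [P1→B gives 6>5; P2→S gives 11>2]
(C,Q): not NE [P1→A gives 7>6; P2→S gives 11>0]
(C,R): not NE [P2→S gives 11>9]
(C,S): not NE [P1→B gives 9>1]

PSNE = {(A,Q), (B,P), (B,R)}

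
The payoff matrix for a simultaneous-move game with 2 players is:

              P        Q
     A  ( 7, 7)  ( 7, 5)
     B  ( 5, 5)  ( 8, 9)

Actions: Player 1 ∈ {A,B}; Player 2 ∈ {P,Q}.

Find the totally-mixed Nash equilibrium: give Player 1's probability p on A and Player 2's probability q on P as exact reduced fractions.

p=2/3, q=1/3

P1 indiff ⇒ q·7+(1-q)·7 = q·5+(1-q)·8 ⇒ q(2) = (1-q)(1) ⇒ q = 1/3
P2 indiff ⇒ p·7+(1-p)·5 = p·5+(1-p)·9 ⇒ p(2) = (1-p)(4) ⇒ p = 2/3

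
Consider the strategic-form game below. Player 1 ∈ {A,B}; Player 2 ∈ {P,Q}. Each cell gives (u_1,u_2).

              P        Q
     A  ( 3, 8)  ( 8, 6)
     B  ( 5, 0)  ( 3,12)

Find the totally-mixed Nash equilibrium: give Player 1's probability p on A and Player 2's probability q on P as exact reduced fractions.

P1 indiff ⇒ q·3+(1-q)·8 = q·5+(1-q)·3 ⇒ q(-2) = (1-q)(-5) ⇒ q = 5/7
P2 indiff ⇒ p·8+(1-p)·0 = p·6+(1-p)·12 ⇒ p(2) = (1-p)(12) ⇒ p = 6/7

(p,q) = (6/7, 5/7)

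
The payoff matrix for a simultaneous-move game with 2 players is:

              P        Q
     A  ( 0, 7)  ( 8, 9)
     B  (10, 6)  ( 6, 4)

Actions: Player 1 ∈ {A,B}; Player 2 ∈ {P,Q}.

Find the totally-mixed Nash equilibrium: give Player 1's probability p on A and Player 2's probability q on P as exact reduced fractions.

(p,q) = (1/2, 1/6)

P1 indiff ⇒ q·0+(1-q)·8 = q·10+(1-q)·6 ⇒ q(-10) = (1-q)(-2) ⇒ q = 1/6
P2 indiff ⇒ p·7+(1-p)·6 = p·9+(1-p)·4 ⇒ p(-2) = (1-p)(-2) ⇒ p = 1/2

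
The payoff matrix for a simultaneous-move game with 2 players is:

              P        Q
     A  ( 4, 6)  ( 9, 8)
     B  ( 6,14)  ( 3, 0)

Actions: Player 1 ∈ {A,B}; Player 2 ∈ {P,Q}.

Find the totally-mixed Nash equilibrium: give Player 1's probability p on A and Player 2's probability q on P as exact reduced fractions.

P1 indiff ⇒ q·4+(1-q)·9 = q·6+(1-q)·3 ⇒ q(-2) = (1-q)(-6) ⇒ q = 3/4
P2 indiff ⇒ p·6+(1-p)·14 = p·8+(1-p)·0 ⇒ p(-2) = (1-p)(-14) ⇒ p = 7/8

p=7/8, q=3/4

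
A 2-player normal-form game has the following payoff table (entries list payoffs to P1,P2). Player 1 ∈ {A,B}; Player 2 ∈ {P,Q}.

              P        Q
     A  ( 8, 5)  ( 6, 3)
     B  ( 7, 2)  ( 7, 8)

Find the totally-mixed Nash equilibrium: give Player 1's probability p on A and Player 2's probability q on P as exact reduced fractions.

p=3/4, q=1/2

P1 indiff ⇒ q·8+(1-q)·6 = q·7+(1-q)·7 ⇒ q(1) = (1-q)(1) ⇒ q = 1/2
P2 indiff ⇒ p·5+(1-p)·2 = p·3+(1-p)·8 ⇒ p(2) = (1-p)(6) ⇒ p = 3/4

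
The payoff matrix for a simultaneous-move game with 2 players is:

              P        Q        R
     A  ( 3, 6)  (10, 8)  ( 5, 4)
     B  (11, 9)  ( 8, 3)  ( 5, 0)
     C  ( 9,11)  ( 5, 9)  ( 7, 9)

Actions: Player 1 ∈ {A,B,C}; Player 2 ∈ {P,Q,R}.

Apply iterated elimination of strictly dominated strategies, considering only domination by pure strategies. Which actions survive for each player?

P2 drop R (P beats it: A:6>4 B:9>0 C:11>9)
P1 drop C (B beats it: P:11>9 Q:8>5)
P1→{A,B} P2→{P,Q}

IESDS → P1:{A,B} P2:{P,Q}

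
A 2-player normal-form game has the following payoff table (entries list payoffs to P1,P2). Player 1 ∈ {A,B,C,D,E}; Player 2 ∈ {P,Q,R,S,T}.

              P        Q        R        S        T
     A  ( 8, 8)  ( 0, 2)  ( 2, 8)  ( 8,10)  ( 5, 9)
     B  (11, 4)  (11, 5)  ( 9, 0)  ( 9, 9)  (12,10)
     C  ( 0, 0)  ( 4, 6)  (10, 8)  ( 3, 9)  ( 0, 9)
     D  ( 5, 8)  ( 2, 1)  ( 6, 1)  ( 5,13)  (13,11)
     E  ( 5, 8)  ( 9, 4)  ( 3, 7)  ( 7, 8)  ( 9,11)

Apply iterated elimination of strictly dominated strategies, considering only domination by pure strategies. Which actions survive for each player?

Remaining: P1:{B,D} P2:{S,T}

P1 drop A (B beats it: P:11>8 Q:11>0 R:9>2 S:9>8 T:12>5)
P1 drop E (B beats it: P:11>5 Q:11>9 R:9>3 S:9>7 T:12>9)
P2 drop P (S beats it: B:9>4 C:9>0 D:13>8)
P2 drop Q (S beats it: B:9>5 C:9>6 D:13>1)
P2 drop R (S beats it: B:9>0 C:9>8 D:13>1)
P1 drop C (B beats it: S:9>3 T:12>0)
P1→{B,D} P2→{S,T}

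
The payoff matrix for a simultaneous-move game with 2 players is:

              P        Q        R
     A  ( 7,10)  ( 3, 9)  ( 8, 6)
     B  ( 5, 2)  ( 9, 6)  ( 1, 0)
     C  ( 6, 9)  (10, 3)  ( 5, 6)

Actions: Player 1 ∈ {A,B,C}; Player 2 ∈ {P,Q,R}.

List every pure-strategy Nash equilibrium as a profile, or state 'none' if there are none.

(A,P): NE
(A,Q): not NE [P1→C gives 10>3; P2→P gives 10>9]
(A,R): not NE [P2→P gives 10>6]
(B,P): not NE [P1→A gives 7>5; P2→Q gives 6>2]
(B,Q): not NE [P1→C gives 10>9]
(B,R): not NE [P1→A gives 8>1; P2→Q gives 6>0]
(C,P): not NE [P1→A gives 7>6]
(C,Q): not NE [P2→P gives 9>3]
(C,R): not NE [P1→A gives 8>5; P2→P gives 9>6]

PSNE = {(A,P)}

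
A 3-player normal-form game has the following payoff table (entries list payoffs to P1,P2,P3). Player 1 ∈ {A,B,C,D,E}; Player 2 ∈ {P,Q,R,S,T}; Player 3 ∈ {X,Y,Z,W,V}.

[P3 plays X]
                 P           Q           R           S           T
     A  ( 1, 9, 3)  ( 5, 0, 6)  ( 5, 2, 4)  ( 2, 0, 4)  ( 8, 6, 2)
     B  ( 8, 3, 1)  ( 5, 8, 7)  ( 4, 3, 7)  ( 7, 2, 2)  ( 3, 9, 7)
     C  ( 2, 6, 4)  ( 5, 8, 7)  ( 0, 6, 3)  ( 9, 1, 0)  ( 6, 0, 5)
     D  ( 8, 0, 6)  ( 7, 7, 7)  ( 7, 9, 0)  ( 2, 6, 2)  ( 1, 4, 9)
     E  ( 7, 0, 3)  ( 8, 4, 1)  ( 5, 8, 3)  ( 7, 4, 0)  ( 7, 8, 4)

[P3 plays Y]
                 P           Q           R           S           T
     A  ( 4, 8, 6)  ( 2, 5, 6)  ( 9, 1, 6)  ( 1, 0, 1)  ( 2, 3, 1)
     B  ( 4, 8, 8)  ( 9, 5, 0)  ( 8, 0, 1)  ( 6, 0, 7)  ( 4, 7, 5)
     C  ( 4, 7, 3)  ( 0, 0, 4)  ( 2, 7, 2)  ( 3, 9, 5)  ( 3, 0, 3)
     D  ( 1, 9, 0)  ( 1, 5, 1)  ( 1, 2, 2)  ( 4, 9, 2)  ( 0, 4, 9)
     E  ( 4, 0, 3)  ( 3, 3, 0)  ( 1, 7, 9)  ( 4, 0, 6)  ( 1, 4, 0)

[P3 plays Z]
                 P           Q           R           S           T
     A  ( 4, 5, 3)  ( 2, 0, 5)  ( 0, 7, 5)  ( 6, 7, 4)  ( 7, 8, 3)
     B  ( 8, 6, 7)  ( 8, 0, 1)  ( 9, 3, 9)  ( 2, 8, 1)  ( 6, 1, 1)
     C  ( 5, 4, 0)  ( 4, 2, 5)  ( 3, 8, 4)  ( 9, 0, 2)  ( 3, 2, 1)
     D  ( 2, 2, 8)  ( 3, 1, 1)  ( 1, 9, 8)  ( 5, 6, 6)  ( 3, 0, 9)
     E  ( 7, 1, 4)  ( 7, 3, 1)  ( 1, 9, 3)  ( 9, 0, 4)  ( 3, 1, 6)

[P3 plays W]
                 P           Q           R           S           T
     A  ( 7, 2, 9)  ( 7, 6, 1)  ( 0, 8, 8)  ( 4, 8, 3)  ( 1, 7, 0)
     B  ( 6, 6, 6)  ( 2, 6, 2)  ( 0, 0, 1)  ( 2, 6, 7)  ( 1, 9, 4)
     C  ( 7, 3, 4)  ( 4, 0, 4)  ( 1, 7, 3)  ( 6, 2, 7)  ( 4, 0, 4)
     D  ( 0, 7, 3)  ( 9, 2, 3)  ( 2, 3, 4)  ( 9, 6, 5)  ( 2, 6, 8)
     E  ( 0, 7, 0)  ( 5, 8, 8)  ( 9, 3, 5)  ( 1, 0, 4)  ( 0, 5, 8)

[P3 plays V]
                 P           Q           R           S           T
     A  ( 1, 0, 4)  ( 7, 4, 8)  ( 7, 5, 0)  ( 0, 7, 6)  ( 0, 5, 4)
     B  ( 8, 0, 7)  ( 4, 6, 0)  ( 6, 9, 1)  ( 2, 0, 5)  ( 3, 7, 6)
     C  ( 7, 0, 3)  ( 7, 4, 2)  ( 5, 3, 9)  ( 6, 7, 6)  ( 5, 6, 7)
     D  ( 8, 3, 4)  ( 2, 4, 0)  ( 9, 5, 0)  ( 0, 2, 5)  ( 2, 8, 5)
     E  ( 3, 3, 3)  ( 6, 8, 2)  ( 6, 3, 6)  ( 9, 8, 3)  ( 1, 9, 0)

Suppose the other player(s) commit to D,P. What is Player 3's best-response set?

P3 best: {Z}

u_3(X vs D,P) = 6
u_3(Y vs D,P) = 0
u_3(Z vs D,P) = 8
u_3(W vs D,P) = 3
u_3(V vs D,P) = 4
max payoff 8 at {Z}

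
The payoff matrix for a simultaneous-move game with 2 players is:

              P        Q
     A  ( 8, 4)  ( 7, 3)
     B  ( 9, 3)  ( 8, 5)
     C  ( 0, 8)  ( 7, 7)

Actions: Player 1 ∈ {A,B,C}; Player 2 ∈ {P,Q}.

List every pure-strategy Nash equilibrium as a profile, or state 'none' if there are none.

(A,P): not NE [P1→B gives 9>8]
(A,Q): not NE [P1→B gives 8>7; P2→P gives 4>3]
(B,P): not NE [P2→Q gives 5>3]
(B,Q): NE
(C,P): not NE [P1→B gives 9>0]
(C,Q): not NE [P1→B gives 8>7; P2→P gives 8>7]

PSNE = {(B,Q)}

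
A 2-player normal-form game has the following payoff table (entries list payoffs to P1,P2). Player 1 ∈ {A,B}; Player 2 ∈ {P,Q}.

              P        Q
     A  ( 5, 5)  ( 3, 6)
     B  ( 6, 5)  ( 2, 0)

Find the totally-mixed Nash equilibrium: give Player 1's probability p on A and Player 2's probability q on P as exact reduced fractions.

P1 mixes 5/6 on A; P2 mixes 1/2 on P

P1 indiff ⇒ q·5+(1-q)·3 = q·6+(1-q)·2 ⇒ q(-1) = (1-q)(-1) ⇒ q = 1/2
P2 indiff ⇒ p·5+(1-p)·5 = p·6+(1-p)·0 ⇒ p(-1) = (1-p)(-5) ⇒ p = 5/6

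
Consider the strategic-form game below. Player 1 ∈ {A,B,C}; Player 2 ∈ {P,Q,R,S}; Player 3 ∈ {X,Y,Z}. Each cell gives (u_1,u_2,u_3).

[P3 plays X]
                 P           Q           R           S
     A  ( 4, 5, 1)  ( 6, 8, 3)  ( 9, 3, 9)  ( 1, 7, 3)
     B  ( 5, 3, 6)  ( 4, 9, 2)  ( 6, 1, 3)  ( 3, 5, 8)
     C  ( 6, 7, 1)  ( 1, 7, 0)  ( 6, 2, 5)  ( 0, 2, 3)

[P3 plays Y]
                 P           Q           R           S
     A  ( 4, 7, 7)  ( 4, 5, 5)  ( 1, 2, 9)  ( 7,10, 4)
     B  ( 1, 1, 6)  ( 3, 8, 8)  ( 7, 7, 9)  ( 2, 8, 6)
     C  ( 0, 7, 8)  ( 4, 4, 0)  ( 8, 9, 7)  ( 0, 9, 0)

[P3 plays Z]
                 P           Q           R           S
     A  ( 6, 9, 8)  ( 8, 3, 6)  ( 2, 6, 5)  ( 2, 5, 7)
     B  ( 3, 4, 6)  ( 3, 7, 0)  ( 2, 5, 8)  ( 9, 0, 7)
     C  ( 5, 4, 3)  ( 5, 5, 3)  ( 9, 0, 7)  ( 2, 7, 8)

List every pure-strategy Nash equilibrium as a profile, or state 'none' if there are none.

NE set: (A,P,Z), (C,R,Y)

(A,P,X): not NE [P1→C gives 6>4; P2→Q gives 8>5; P3→Z gives 8>1]
(A,P,Y): not NE [P2→S gives 10>7; P3→Z gives 8>7]
(A,P,Z): NE
(A,Q,X): not NE [P3→Z gives 6>3]
(A,Q,Y): not NE [P2→S gives 10>5; P3→Z gives 6>5]
(A,Q,Z): not NE [P2→P gives 9>3]
(A,R,X): not NE [P2→Q gives 8>3]
(A,R,Y): not NE [P1→C gives 8>1; P2→S gives 10>2]
(A,R,Z): not NE [P1→C gives 9>2; P2→P gives 9>6; P3→Y gives 9>5]
(A,S,X): not NE [P1→B gives 3>1; P2→Q gives 8>7; P3→Z gives 7>3]
(A,S,Y): not NE [P3→Z gives 7>4]
(A,S,Z): not NE [P1→B gives 9>2; P2→P gives 9>5]
(B,P,X): not NE [P1→C gives 6>5; P2→Q gives 9>3]
(B,P,Y): not NE [P1→A gives 4>1; P2→S gives 8>1]
(B,P,Z): not NE [P1→A gives 6>3; P2→Q gives 7>4]
(B,Q,X): not NE [P1→A gives 6>4; P3→Y gives 8>2]
(B,Q,Y): not NE [P1→C gives 4>3]
(B,Q,Z): not NE [P1→A gives 8>3; P3→Y gives 8>0]
(B,R,X): not NE [P1→A gives 9>6; P2→Q gives 9>1; P3→Y gives 9>3]
(B,R,Y): not NE [P1→C gives 8>7; P2→S gives 8>7]
(B,R,Z): not NE [P1→C gives 9>2; P2→Q gives 7>5; P3→Y gives 9>8]
(B,S,X): not NE [P2→Q gives 9>5]
(B,S,Y): not NE [P1→A gives 7>2; P3→X gives 8>6]
(B,S,Z): not NE [P2→Q gives 7>0; P3→X gives 8>7]
(C,P,X): not NE [P3→Y gives 8>1]
(C,P,Y): not NE [P1→A gives 4>0; P2→S gives 9>7]
(C,P,Z): not NE [P1→A gives 6>5; P2→S gives 7>4; P3→Y gives 8>3]
(C,Q,X): not NE [P1→A gives 6>1; P3→Z gives 3>0]
(C,Q,Y): not NE [P2→S gives 9>4; P3→Z gives 3>0]
(C,Q,Z): not NE [P1→A gives 8>5; P2→S gives 7>5]
(C,R,X): not NE [P1→A gives 9>6; P2→Q gives 7>2; P3→Z gives 7>5]
(C,R,Y): NE
(C,R,Z): not NE [P2→S gives 7>0]
(C,S,X): not NE [P1→B gives 3>0; P2→Q gives 7>2; P3→Z gives 8>3]
(C,S,Y): not NE [P1→A gives 7>0; P3→Z gives 8>0]
(C,S,Z): not NE [P1→B gives 9>2]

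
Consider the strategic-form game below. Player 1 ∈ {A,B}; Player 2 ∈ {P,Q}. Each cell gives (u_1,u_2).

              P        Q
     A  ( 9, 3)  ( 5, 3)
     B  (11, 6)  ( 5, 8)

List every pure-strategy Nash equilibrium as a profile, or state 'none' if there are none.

NE set: (A,Q), (B,Q)

(A,P): not NE [P1→B gives 11>9]
(A,Q): NE
(B,P): not NE [P2→Q gives 8>6]
(B,Q): NE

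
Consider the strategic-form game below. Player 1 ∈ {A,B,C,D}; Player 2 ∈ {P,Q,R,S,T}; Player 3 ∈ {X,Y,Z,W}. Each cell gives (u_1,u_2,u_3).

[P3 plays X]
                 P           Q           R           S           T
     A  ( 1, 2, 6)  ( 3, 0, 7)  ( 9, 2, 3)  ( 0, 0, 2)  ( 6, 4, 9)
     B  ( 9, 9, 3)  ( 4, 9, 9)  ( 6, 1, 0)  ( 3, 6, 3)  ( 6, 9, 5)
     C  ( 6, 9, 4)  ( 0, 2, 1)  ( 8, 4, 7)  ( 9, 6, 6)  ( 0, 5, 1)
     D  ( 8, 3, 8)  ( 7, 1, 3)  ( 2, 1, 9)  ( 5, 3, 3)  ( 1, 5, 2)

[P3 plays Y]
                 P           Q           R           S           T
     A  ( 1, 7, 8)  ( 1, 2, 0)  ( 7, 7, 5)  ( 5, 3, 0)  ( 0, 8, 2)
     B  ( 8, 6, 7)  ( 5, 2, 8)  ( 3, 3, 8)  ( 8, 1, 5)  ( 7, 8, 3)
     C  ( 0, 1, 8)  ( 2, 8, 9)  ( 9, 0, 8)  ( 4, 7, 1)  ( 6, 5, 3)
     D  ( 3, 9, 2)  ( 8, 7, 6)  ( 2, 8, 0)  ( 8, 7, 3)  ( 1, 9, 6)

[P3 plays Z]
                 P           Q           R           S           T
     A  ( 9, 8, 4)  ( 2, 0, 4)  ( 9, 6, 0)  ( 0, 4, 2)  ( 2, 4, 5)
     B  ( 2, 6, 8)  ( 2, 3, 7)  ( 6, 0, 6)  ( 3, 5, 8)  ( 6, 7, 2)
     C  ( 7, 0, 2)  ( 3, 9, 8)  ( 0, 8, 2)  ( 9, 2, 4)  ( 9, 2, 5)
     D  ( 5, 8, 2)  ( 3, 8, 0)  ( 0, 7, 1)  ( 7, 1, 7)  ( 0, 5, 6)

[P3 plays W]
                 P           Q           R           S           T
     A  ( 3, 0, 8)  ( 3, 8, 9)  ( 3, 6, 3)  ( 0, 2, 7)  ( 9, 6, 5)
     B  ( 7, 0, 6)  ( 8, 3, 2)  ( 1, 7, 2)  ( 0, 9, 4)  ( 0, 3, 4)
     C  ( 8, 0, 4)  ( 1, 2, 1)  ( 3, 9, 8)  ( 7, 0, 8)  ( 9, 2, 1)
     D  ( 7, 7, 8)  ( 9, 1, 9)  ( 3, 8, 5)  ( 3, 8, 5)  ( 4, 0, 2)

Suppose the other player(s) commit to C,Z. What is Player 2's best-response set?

P2 best: {Q}

u_2(P vs C,Z) = 0
u_2(Q vs C,Z) = 9
u_2(R vs C,Z) = 8
u_2(S vs C,Z) = 2
u_2(T vs C,Z) = 2
max payoff 9 at {Q}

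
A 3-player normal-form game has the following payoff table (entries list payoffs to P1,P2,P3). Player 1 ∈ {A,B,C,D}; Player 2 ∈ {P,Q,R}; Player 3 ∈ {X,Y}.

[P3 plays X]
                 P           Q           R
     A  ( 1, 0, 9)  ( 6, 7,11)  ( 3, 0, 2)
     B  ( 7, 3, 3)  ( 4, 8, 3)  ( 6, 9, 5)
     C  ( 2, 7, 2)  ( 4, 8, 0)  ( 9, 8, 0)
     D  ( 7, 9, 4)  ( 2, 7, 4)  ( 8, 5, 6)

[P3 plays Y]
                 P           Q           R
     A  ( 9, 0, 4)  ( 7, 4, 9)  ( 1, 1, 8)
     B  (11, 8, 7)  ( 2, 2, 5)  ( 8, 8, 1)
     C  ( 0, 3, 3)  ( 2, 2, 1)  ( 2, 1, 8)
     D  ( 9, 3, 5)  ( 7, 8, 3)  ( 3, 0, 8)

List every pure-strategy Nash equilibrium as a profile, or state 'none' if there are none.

(A,P,X): not NE [P1→D gives 7>1; P2→Q gives 7>0]
(A,P,Y): not NE [P1→B gives 11>9; P2→Q gives 4>0; P3→X gives 9>4]
(A,Q,X): NE
(A,Q,Y): not NE [P3→X gives 11>9]
(A,R,X): not NE [P1→C gives 9>3; P2→Q gives 7>0; P3→Y gives 8>2]
(A,R,Y): not NE [P1→B gives 8>1; P2→Q gives 4>1]
(B,P,X): not NE [P2→R gives 9>3; P3→Y gives 7>3]
(B,P,Y): NE
(B,Q,X): not NE [P1→A gives 6>4; P2→R gives 9>8; P3→Y gives 5>3]
(B,Q,Y): not NE [P1→D gives 7>2; P2→R gives 8>2]
(B,R,X): not NE [P1→C gives 9>6]
(B,R,Y): not NE [P3→X gives 5>1]
(C,P,X): not NE [P1→D gives 7>2; P2→R gives 8>7; P3→Y gives 3>2]
(C,P,Y): not NE [P1→B gives 11>0]
(C,Q,X): not NE [P1→A gives 6>4; P3→Y gives 1>0]
(C,Q,Y): not NE [P1→D gives 7>2; P2→P gives 3>2]
(C,R,X): not NE [P3→Y gives 8>0]
(C,R,Y): not NE [P1→B gives 8>2; P2→P gives 3>1]
(D,P,X): not NE [P3→Y gives 5>4]
(D,P,Y): not NE [P1→B gives 11>9; P2→Q gives 8>3]
(D,Q,X): not NE [P1→A gives 6>2; P2→P gives 9>7]
(D,Q,Y): not NE [P3→X gives 4>3]
(D,R,X): not NE [P1→C gives 9>8; P2→P gives 9>5; P3→Y gives 8>6]
(D,R,Y): not NE [P1→B gives 8>3; P2→Q gives 8>0]

PSNE = {(A,Q,X), (B,P,Y)}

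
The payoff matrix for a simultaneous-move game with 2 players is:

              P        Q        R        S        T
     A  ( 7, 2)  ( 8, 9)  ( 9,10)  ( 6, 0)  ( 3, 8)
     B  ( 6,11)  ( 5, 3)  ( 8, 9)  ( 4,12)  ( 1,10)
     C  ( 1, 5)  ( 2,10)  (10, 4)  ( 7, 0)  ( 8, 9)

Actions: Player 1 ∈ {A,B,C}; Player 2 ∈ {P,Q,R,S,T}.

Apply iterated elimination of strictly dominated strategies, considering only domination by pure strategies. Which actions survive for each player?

P1 drop B (A beats it: P:7>6 Q:8>5 R:9>8 S:6>4 T:3>1)
P2 drop P (Q beats it: A:9>2 C:10>5)
P2 drop S (Q beats it: A:9>0 C:10>0)
P2 drop T (Q beats it: A:9>8 C:10>9)
P1→{A,C} P2→{Q,R}

IESDS → P1:{A,C} P2:{Q,R}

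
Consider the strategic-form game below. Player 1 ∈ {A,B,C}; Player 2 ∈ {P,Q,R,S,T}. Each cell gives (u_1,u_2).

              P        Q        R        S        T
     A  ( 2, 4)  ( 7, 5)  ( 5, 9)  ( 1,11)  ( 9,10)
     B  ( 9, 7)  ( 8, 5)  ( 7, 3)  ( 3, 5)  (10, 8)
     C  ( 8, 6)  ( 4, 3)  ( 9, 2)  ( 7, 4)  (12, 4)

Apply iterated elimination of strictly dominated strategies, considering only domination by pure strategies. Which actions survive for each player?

P1 drop A (B beats it: P:9>2 Q:8>7 R:7>5 S:3>1 T:10>9)
P2 drop Q (P beats it: B:7>5 C:6>3)
P2 drop R (P beats it: B:7>3 C:6>2)
P2 drop S (P beats it: B:7>5 C:6>4)
P1→{B,C} P2→{P,T}

Survivors P1:{B,C} P2:{P,T}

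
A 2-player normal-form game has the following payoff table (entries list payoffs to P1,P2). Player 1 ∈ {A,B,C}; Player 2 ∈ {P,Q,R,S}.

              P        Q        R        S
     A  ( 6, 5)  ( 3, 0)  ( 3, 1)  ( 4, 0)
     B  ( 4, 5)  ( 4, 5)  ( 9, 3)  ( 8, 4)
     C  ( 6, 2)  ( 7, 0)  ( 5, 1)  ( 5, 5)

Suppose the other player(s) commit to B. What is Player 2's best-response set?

P2 best: {P,Q}

u_2(P vs B) = 5
u_2(Q vs B) = 5
u_2(R vs B) = 3
u_2(S vs B) = 4
max payoff 5 at {P,Q}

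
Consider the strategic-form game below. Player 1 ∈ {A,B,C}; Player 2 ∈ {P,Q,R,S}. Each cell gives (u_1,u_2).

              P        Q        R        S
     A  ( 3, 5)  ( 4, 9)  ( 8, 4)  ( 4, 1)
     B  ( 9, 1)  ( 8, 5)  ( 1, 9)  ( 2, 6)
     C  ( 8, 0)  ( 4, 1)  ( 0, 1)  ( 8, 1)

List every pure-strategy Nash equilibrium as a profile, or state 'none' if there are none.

(A,P): not NE [P1→B gives 9>3; P2→Q gives 9>5]
(A,Q): not NE [P1→B gives 8>4]
(A,R): not NE [P2→Q gives 9>4]
(A,S): not NE [P1→C gives 8>4; P2→Q gives 9>1]
(B,P): not NE [P2→R gives 9>1]
(B,Q): not NE [P2→R gives 9>5]
(B,R): not NE [P1→A gives 8>1]
(B,S): not NE [P1→C gives 8>2; P2→R gives 9>6]
(C,P): not NE [P1→B gives 9>8; P2→S gives 1>0]
(C,Q): not NE [P1→B gives 8>4]
(C,R): not NE [P1→A gives 8>0]
(C,S): NE

NE set: (C,S)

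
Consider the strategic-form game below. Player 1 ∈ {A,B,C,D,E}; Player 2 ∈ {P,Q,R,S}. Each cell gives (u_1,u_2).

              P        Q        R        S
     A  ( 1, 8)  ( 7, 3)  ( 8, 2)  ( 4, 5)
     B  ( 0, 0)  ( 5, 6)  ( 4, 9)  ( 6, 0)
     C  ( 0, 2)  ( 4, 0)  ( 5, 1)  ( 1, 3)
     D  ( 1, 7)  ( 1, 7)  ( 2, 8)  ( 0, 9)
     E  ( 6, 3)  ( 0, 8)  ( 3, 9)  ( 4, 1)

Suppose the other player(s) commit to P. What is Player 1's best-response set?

u_1(A vs P) = 1
u_1(B vs P) = 0
u_1(C vs P) = 0
u_1(D vs P) = 1
u_1(E vs P) = 6
max payoff 6 at {E}

BR_1 = {E}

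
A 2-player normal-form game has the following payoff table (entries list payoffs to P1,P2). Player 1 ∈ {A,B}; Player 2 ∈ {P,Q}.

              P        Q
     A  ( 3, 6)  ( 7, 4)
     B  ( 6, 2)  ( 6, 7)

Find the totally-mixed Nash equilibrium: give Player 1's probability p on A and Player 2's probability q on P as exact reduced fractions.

P1 indiff ⇒ q·3+(1-q)·7 = q·6+(1-q)·6 ⇒ q(-3) = (1-q)(-1) ⇒ q = 1/4
P2 indiff ⇒ p·6+(1-p)·2 = p·4+(1-p)·7 ⇒ p(2) = (1-p)(5) ⇒ p = 5/7

P1 mixes 5/7 on A; P2 mixes 1/4 on P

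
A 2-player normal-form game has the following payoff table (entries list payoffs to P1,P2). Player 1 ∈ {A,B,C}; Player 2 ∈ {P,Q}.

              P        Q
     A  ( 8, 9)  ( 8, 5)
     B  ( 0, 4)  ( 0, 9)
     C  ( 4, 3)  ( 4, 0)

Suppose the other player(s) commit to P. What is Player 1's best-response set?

u_1(A vs P) = 8
u_1(B vs P) = 0
u_1(C vs P) = 4
max payoff 8 at {A}

P1 best: {A}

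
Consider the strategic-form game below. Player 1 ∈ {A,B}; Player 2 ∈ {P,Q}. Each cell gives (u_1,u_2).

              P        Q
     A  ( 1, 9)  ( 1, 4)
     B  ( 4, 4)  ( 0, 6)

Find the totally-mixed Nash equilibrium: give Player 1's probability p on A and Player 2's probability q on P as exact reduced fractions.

P1 indiff ⇒ q·1+(1-q)·1 = q·4+(1-q)·0 ⇒ q(-3) = (1-q)(-1) ⇒ q = 1/4
P2 indiff ⇒ p·9+(1-p)·4 = p·4+(1-p)·6 ⇒ p(5) = (1-p)(2) ⇒ p = 2/7

P1 mixes 2/7 on A; P2 mixes 1/4 on P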